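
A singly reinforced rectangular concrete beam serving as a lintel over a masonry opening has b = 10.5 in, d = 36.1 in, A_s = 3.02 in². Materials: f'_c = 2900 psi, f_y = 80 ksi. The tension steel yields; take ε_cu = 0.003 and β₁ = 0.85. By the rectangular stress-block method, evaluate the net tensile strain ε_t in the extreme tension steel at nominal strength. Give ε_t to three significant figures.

ε_t ≈ 0.00686

a = A_s f_y/(0.85 f'_c b) = 9.334 in.
β₁ = 0.85, so c = a/β₁ = 9.334/0.85 = 10.981 in.
From the linear strain diagram with ε_cu = 0.003: ε_t = 0.003 (d − c)/c = 0.003 × (36.1 − 10.981)/10.981 = 0.00686.
Since ε_t ≥ 0.005, the section is tension-controlled.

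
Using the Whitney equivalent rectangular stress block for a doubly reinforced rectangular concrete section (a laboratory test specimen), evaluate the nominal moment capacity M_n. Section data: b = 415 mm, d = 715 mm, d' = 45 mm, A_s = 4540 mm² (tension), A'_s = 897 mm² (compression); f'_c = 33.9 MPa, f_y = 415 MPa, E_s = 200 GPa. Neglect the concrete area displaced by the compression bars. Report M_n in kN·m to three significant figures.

M_n ≈ 1230 kN·m

Assume both tension and compression steel yield.
Net tension couple steel: A_s − A'_s = 3643 mm².
a = (A_s − A'_s) f_y / (0.85 f'_c b) = 1511845/(0.85 × 33.9 × 415) = 126.43 mm.
c = a/β₁ = 126.43/0.808 = 156.47 mm; ε'_s = 0.003(c − d')/c = 0.0021 ≥ f_y/E_s = 0.0021, so compression steel does yield.
M_n = (A_s − A'_s) f_y (d − a/2) + A'_s f_y (d − d') = [1511845 × (715 − 63.215) + 372255 × (715 − 45)] × 10⁻⁶ = 985.40 + 249.41 = 1234.81 kN·m.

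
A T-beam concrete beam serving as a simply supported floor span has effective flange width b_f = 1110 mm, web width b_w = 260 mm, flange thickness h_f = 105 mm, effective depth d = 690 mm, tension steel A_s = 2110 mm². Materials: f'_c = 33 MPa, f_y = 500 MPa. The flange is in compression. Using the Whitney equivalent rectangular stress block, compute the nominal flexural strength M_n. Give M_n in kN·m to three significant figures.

Tension: T = A_s f_y = 2110 × 500 = 1055000 N.
Try a within the flange: a = T/(0.85 f'_c b_f) = 1055000/(0.85 × 33 × 1110) = 33.88 mm.
Since a = 33.88 ≤ h_f = 105 mm, the stress block lies entirely in the flange; analyse as a rectangular beam of width b_f.
M_n = T(d − a/2) = 1055000 × (690 − 16.94) = 710.08 × 10⁶ N·mm.
M_n = 710.08 kN·m.

M_n ≈ 710 kN·m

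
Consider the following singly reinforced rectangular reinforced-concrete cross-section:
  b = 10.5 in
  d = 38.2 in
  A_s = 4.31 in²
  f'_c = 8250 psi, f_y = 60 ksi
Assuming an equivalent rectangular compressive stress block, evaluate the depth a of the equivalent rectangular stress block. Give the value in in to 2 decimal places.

a ≈ 3.51 in

T = A_s f_y = 4.31 × 60 = 258.6 kips.
a = T/(0.85 f'_c b) = 258.6/(0.85 × 8.25 × 10.5) = 3.51 in.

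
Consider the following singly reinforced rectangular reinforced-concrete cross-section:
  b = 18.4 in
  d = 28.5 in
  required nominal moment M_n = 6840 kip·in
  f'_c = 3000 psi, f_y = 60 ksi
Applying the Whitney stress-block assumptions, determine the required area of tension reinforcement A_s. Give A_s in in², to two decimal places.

A_s ≈ 4.44 in²

From M_n = 0.85 f'_c a b (d − a/2):
a = d − √(d² − 2M_n/(0.85 f'_c b)) = 28.5 − √(28.5² − 2 × 6840/(0.85 × 3 × 18.4)) = 5.681 in.
A_s = 0.85 f'_c a b / f_y = 0.85 × 3 × 5.681 × 18.4 / 60 = 4.443 in².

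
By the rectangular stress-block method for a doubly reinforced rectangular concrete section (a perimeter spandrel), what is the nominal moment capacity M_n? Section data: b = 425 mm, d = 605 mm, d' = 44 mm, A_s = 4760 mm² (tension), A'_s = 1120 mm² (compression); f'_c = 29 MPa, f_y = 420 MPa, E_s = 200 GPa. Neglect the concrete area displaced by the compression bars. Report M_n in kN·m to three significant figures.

M_n ≈ 1080 kN·m

Assume both tension and compression steel yield.
Net tension couple steel: A_s − A'_s = 3640 mm².
a = (A_s − A'_s) f_y / (0.85 f'_c b) = 1528800/(0.85 × 29 × 425) = 145.93 mm.
c = a/β₁ = 145.93/0.843 = 173.11 mm; ε'_s = 0.003(c − d')/c = 0.0022 ≥ f_y/E_s = 0.0021, so compression steel does yield.
M_n = (A_s − A'_s) f_y (d − a/2) + A'_s f_y (d − d') = [1528800 × (605 − 72.965) + 470400 × (605 − 44)] × 10⁻⁶ = 813.38 + 263.89 = 1077.27 kN·m.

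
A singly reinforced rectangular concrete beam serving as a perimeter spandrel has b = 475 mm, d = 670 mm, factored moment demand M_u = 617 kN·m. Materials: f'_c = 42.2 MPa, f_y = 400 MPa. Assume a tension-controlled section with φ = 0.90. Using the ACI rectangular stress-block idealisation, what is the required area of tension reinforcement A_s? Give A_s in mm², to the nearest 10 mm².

A_s ≈ 2680 mm²

M_n = M_u/φ = 617/0.90 = 685.556 kN·m.
With M_n = 0.85 f'_c a b (d − a/2), solve the quadratic for a:
a = d − √(d² − 2M_n/(0.85 f'_c b)) = 670 − √(670² − 2 × 685.556×10⁶/(0.85 × 42.2 × 475)) = 63.02 mm.
A_s = 0.85 f'_c a b / f_y = 0.85 × 42.2 × 63.02 × 475 / 400 = 2684.4 mm².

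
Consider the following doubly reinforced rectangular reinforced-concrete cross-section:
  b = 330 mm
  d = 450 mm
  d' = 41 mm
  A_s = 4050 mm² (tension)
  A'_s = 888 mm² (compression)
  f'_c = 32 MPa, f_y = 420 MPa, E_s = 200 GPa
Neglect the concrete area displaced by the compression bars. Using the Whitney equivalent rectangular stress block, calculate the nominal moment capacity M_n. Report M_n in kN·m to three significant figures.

Assume both tension and compression steel yield.
Net tension couple steel: A_s − A'_s = 3162 mm².
a = (A_s − A'_s) f_y / (0.85 f'_c b) = 1328040/(0.85 × 32 × 330) = 147.95 mm.
c = a/β₁ = 147.95/0.821 = 180.21 mm; ε'_s = 0.003(c − d')/c = 0.0023 ≥ f_y/E_s = 0.0021, so compression steel does yield.
M_n = (A_s − A'_s) f_y (d − a/2) + A'_s f_y (d − d') = [1328040 × (450 − 73.975) + 372960 × (450 − 41)] × 10⁻⁶ = 499.38 + 152.54 = 651.92 kN·m.

M_n ≈ 652 kN·m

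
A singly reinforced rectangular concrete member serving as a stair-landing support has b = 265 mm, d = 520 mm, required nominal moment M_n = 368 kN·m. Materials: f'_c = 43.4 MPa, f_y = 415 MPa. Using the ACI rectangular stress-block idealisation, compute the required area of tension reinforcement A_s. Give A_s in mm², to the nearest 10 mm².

With M_n = 0.85 f'_c a b (d − a/2), solve the quadratic for a:
a = d − √(d² − 2M_n/(0.85 f'_c b)) = 520 − √(520² − 2 × 368×10⁶/(0.85 × 43.4 × 265)) = 78.28 mm.
A_s = 0.85 f'_c a b / f_y = 0.85 × 43.4 × 78.28 × 265 / 415 = 1844.0 mm².

A_s ≈ 1840 mm²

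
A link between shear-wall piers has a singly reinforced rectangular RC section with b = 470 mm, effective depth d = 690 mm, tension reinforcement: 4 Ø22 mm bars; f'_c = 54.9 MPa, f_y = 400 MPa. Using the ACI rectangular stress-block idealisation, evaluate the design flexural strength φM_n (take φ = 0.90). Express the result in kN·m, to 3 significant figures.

A_s = 4 × 380 = 1520 mm².
T = A_s f_y = 1520 × 400 = 608000 N = 608 kN.
From C = T: a = T/(0.85 f'_c b) = 608000/(0.85 × 54.9 × 470) = 27.72 mm.
M_n = T(d − a/2) = 608 kN × (690 − 13.86) mm = 411.09 kN·m.
φM_n = 0.90 × 411.09 = 369.98 kN·m.

φM_n ≈ 370 kN·m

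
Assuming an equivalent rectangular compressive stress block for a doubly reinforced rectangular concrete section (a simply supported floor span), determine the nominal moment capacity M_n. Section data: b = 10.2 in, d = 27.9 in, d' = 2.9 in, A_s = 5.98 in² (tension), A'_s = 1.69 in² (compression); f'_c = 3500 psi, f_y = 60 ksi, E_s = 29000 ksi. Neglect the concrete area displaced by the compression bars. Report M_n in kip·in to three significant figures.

M_n ≈ 8620 kip·in

Assume both steels yield.
a = (A_s − A'_s) f_y/(0.85 f'_c b) = (5.98 − 1.69) × 60/(0.85 × 3.5 × 10.2) = 8.482 in.
c = a/β₁ = 8.482/0.85 = 9.979 in; ε'_s = 0.003(c − d')/c = 0.0021 ≥ ε_y = 0.0021, so the compression steel yields.
M_n = (A_s − A'_s) f_y (d − a/2) + A'_s f_y (d − d') = 257.4 × (27.9 − 4.241) + 101.4 × (27.9 − 2.9) = 6089.8 + 2535.0 = 8624.8 kip·in.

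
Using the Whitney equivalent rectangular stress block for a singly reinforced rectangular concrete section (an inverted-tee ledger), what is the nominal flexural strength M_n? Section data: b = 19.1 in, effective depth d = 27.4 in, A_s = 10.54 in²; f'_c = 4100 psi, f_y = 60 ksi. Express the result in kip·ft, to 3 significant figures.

T = A_s f_y = 10.54 × 60 = 632.4 kips.
a = T/(0.85 f'_c b) = 632.4/(0.85 × 4.1 × 19.1) = 9.501 in.
M_n = T(d − a/2) = 632.4 × (27.4 − 4.7505) = 14323.5 kip·in = 14323.5/12 = 1193.63 kip·ft.

M_n ≈ 1190 kip·ft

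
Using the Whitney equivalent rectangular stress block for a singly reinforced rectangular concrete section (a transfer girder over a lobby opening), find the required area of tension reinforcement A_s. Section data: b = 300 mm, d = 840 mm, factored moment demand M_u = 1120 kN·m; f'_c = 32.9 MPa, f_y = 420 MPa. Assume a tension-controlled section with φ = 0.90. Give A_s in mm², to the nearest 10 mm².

M_n = M_u/φ = 1120/0.90 = 1244.44 kN·m.
With M_n = 0.85 f'_c a b (d − a/2), solve the quadratic for a:
a = d − √(d² − 2M_n/(0.85 f'_c b)) = 840 − √(840² − 2 × 1244.44×10⁶/(0.85 × 32.9 × 300)) = 200.52 mm.
A_s = 0.85 f'_c a b / f_y = 0.85 × 32.9 × 200.52 × 300 / 420 = 4005.4 mm².

A_s ≈ 4010 mm²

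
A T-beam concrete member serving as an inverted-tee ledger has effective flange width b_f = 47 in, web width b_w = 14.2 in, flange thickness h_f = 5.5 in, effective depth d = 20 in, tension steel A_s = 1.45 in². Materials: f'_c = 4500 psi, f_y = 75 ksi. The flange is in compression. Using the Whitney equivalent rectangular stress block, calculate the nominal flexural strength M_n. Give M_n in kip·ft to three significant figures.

M_n ≈ 179 kip·ft

Tension: T = A_s f_y = 1.45 × 75 = 108.75 kips.
Try a within the flange: a = T/(0.85 f'_c b_f) = 108.75/(0.85 × 4.5 × 47) = 0.605 in.
Since a = 0.605 ≤ h_f = 5.5 in, the stress block lies entirely in the flange; analyse as a rectangular beam of width b_f.
M_n = T(d − a/2) = 108.75 × (20 − 0.3025) = 2142.1 kip·in.
M_n = 2142.1/12 = 178.51 kip·ft.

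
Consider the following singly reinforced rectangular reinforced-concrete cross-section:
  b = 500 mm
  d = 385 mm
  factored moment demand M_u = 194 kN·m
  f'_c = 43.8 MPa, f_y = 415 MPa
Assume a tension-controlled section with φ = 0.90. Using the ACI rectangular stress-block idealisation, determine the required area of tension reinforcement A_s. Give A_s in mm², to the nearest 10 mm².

M_n = M_u/φ = 194/0.90 = 215.556 kN·m.
With M_n = 0.85 f'_c a b (d − a/2), solve the quadratic for a:
a = d − √(d² − 2M_n/(0.85 f'_c b)) = 385 − √(385² − 2 × 215.556×10⁶/(0.85 × 43.8 × 500)) = 31.35 mm.
A_s = 0.85 f'_c a b / f_y = 0.85 × 43.8 × 31.35 × 500 / 415 = 1406.2 mm².

A_s ≈ 1410 mm²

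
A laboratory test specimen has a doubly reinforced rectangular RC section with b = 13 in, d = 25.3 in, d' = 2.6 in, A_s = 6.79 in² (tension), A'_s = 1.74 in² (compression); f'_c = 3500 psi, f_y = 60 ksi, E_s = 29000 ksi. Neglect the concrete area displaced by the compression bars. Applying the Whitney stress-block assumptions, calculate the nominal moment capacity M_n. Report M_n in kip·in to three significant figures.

Assume both steels yield.
a = (A_s − A'_s) f_y/(0.85 f'_c b) = (6.79 − 1.74) × 60/(0.85 × 3.5 × 13) = 7.835 in.
c = a/β₁ = 7.835/0.85 = 9.218 in; ε'_s = 0.003(c − d')/c = 0.0022 ≥ ε_y = 0.0021, so the compression steel yields.
M_n = (A_s − A'_s) f_y (d − a/2) + A'_s f_y (d − d') = 303 × (25.3 − 3.9175) + 104.4 × (25.3 − 2.6) = 6478.9 + 2369.9 = 8848.8 kip·in.

M_n ≈ 8850 kip·in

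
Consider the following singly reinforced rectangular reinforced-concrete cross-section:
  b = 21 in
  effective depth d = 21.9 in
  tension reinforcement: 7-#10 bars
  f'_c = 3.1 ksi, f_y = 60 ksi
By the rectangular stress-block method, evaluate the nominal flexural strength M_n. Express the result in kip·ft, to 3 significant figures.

A_s = 7 × 1.27 = 8.89 in².
T = A_s f_y = 8.89 × 60 = 533.4 kips.
a = T/(0.85 f'_c b) = 533.4/(0.85 × 3.1 × 21) = 9.639 in.
M_n = T(d − a/2) = 533.4 × (21.9 − 4.8195) = 9110.7 kip·in = 9110.7/12 = 759.23 kip·ft.

M_n ≈ 759 kip·ft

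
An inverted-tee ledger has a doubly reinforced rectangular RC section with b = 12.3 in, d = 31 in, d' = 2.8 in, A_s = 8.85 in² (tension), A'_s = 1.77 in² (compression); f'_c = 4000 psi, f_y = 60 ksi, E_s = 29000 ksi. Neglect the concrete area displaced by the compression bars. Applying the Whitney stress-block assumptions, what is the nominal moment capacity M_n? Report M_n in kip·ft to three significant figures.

Assume both steels yield.
a = (A_s − A'_s) f_y/(0.85 f'_c b) = (8.85 − 1.77) × 60/(0.85 × 4 × 12.3) = 10.158 in.
c = a/β₁ = 10.158/0.85 = 11.951 in; ε'_s = 0.003(c − d')/c = 0.0023 ≥ ε_y = 0.0021, so the compression steel yields.
M_n = (A_s − A'_s) f_y (d − a/2) + A'_s f_y (d − d') = 424.8 × (31 − 5.079) + 106.2 × (31 − 2.8) = 11011.2 + 2994.8 = 14006.0 kip·in = 14006.0/12 = 1167.17 kip·ft.

M_n ≈ 1170 kip·ft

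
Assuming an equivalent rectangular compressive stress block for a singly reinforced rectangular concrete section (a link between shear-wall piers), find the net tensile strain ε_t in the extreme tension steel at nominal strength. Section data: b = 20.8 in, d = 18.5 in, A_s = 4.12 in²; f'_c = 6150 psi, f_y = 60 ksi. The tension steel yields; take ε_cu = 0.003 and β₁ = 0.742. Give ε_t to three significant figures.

ε_t ≈ 0.0151

a = A_s f_y/(0.85 f'_c b) = 2.273 in.
β₁ = 0.742, so c = a/β₁ = 2.273/0.742 = 3.063 in.
From the linear strain diagram with ε_cu = 0.003: ε_t = 0.003 (d − c)/c = 0.003 × (18.5 − 3.063)/3.063 = 0.0151.
Since ε_t ≥ 0.005, the section is tension-controlled.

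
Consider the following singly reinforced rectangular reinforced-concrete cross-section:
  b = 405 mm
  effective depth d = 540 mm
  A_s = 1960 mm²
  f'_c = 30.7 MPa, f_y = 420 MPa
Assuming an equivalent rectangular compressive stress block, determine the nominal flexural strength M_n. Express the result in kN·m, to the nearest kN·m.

M_n ≈ 412 kN·m

T = A_s f_y = 1960 × 420 = 823200 N = 823.2 kN.
From C = T: a = T/(0.85 f'_c b) = 823200/(0.85 × 30.7 × 405) = 77.89 mm.
M_n = T(d − a/2) = 823.2 kN × (540 − 38.945) mm = 412.47 kN·m.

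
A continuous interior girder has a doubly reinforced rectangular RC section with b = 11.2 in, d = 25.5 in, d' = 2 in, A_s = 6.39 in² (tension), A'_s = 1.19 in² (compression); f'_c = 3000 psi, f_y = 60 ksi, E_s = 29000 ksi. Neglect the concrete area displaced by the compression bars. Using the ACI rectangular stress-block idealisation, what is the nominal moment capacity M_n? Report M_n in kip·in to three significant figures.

Assume both steels yield.
a = (A_s − A'_s) f_y/(0.85 f'_c b) = (6.39 − 1.19) × 60/(0.85 × 3 × 11.2) = 10.924 in.
c = a/β₁ = 10.924/0.85 = 12.852 in; ε'_s = 0.003(c − d')/c = 0.0025 ≥ ε_y = 0.0021, so the compression steel yields.
M_n = (A_s − A'_s) f_y (d − a/2) + A'_s f_y (d − d') = 312 × (25.5 − 5.462) + 71.4 × (25.5 − 2) = 6251.9 + 1677.9 = 7929.8 kip·in.

M_n ≈ 7930 kip·in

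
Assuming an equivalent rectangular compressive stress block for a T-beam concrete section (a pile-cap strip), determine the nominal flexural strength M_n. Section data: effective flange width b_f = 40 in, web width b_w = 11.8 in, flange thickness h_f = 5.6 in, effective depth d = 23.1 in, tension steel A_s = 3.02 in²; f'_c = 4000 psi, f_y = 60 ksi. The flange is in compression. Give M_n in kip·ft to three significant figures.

Tension: T = A_s f_y = 3.02 × 60 = 181.2 kips.
Try a within the flange: a = T/(0.85 f'_c b_f) = 181.2/(0.85 × 4 × 40) = 1.332 in.
Since a = 1.332 ≤ h_f = 5.6 in, the stress block lies entirely in the flange; analyse as a rectangular beam of width b_f.
M_n = T(d − a/2) = 181.2 × (23.1 − 0.666) = 4065.0 kip·in.
M_n = 4065.0/12 = 338.75 kip·ft.

M_n ≈ 339 kip·ft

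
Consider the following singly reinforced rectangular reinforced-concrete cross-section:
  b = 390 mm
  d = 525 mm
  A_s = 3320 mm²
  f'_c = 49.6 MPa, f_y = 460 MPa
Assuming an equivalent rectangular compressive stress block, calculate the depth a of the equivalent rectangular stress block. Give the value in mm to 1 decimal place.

T = A_s f_y = 3320 × 460 = 1527200 N = 1527.2 kN.
Setting C = 0.85 f'_c a b equal to T: a = 1527200/(0.85 × 49.6 × 390) = 92.9 mm.

a ≈ 92.9 mm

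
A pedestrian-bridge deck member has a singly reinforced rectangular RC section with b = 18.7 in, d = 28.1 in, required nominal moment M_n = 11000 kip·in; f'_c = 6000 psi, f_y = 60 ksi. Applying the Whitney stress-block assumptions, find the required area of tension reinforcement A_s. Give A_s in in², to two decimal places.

From M_n = 0.85 f'_c a b (d − a/2):
a = d − √(d² − 2M_n/(0.85 f'_c b)) = 28.1 − √(28.1² − 2 × 11000/(0.85 × 6 × 18.7)) = 4.458 in.
A_s = 0.85 f'_c a b / f_y = 0.85 × 6 × 4.458 × 18.7 / 60 = 7.086 in².

A_s ≈ 7.09 in²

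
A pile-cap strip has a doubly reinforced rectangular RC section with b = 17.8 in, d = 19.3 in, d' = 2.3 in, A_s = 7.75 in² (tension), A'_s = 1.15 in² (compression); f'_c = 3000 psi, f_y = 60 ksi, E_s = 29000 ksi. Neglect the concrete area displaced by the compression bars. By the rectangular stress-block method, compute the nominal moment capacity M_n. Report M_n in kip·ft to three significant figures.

Assume both steels yield.
a = (A_s − A'_s) f_y/(0.85 f'_c b) = (7.75 − 1.15) × 60/(0.85 × 3 × 17.8) = 8.724 in.
c = a/β₁ = 8.724/0.85 = 10.264 in; ε'_s = 0.003(c − d')/c = 0.0023 ≥ ε_y = 0.0021, so the compression steel yields.
M_n = (A_s − A'_s) f_y (d − a/2) + A'_s f_y (d − d') = 396 × (19.3 − 4.362) + 69 × (19.3 − 2.3) = 5915.4 + 1173.0 = 7088.4 kip·in = 7088.4/12 = 590.70 kip·ft.

M_n ≈ 591 kip·ft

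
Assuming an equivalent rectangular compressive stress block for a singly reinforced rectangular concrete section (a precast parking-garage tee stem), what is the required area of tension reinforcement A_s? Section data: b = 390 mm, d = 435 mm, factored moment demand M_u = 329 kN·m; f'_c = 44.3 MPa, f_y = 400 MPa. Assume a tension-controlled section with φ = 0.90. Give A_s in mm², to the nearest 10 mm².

M_n = M_u/φ = 329/0.90 = 365.556 kN·m.
With M_n = 0.85 f'_c a b (d − a/2), solve the quadratic for a:
a = d − √(d² − 2M_n/(0.85 f'_c b)) = 435 − √(435² − 2 × 365.556×10⁶/(0.85 × 44.3 × 390)) = 61.58 mm.
A_s = 0.85 f'_c a b / f_y = 0.85 × 44.3 × 61.58 × 390 / 400 = 2260.8 mm².

A_s ≈ 2260 mm²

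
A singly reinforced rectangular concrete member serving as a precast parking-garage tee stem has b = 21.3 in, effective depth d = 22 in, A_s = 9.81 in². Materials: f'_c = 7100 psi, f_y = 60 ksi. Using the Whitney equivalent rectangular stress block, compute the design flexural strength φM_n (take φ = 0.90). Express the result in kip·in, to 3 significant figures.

φM_n ≈ 10400 kip·in

T = A_s f_y = 9.81 × 60 = 588.6 kips.
a = T/(0.85 f'_c b) = 588.6/(0.85 × 7.1 × 21.3) = 4.579 in.
M_n = T(d − a/2) = 588.6 × (22 − 2.2895) = 11601.6 kip·in.
φM_n = 0.90 × 11601.6 = 10441.4 kip·in.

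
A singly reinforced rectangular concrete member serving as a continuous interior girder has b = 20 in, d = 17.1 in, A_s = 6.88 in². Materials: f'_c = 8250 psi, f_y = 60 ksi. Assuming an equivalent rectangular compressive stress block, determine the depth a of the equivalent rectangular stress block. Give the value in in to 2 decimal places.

T = A_s f_y = 6.88 × 60 = 412.8 kips.
a = T/(0.85 f'_c b) = 412.8/(0.85 × 8.25 × 20) = 2.94 in.

a ≈ 2.94 in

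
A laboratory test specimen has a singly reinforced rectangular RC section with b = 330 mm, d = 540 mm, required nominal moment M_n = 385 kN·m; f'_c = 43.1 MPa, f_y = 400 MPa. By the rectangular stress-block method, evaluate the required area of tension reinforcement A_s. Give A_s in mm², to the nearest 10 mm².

A_s ≈ 1890 mm²

With M_n = 0.85 f'_c a b (d − a/2), solve the quadratic for a:
a = d − √(d² − 2M_n/(0.85 f'_c b)) = 540 − √(540² − 2 × 385×10⁶/(0.85 × 43.1 × 330)) = 62.60 mm.
A_s = 0.85 f'_c a b / f_y = 0.85 × 43.1 × 62.60 × 330 / 400 = 1892.0 mm².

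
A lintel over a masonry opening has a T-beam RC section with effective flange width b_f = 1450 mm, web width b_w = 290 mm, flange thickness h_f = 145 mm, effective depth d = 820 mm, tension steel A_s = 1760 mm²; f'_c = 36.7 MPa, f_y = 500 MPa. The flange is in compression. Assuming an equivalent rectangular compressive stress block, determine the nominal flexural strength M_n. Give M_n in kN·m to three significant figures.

Tension: T = A_s f_y = 1760 × 500 = 880000 N.
Try a within the flange: a = T/(0.85 f'_c b_f) = 880000/(0.85 × 36.7 × 1450) = 19.45 mm.
Since a = 19.45 ≤ h_f = 145 mm, the stress block lies entirely in the flange; analyse as a rectangular beam of width b_f.
M_n = T(d − a/2) = 880000 × (820 − 9.725) = 713.04 × 10⁶ N·mm.
M_n = 713.04 kN·m.

M_n ≈ 713 kN·m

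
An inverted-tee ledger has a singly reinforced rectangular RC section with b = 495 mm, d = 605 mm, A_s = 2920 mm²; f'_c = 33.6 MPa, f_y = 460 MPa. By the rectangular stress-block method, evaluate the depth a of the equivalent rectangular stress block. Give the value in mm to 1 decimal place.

a ≈ 95.0 mm

T = A_s f_y = 2920 × 460 = 1343200 N = 1343.2 kN.
Setting C = 0.85 f'_c a b equal to T: a = 1343200/(0.85 × 33.6 × 495) = 95.0 mm.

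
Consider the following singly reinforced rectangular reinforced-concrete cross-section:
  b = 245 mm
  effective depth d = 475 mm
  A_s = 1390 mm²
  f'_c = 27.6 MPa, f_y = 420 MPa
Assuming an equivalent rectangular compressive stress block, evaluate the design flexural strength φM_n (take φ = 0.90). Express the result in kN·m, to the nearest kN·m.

φM_n ≈ 223 kN·m

T = A_s f_y = 1390 × 420 = 583800 N = 583.8 kN.
From C = T: a = T/(0.85 f'_c b) = 583800/(0.85 × 27.6 × 245) = 101.57 mm.
M_n = T(d − a/2) = 583.8 kN × (475 − 50.785) mm = 247.66 kN·m.
φM_n = 0.90 × 247.66 = 222.89 kN·m.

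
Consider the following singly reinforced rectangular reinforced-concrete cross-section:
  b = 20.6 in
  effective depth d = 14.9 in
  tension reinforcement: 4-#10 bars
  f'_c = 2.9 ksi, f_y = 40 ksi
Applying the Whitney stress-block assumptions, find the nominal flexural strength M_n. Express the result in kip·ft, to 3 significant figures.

M_n ≈ 218 kip·ft

A_s = 4 × 1.27 = 5.08 in².
T = A_s f_y = 5.08 × 40 = 203.2 kips.
a = T/(0.85 f'_c b) = 203.2/(0.85 × 2.9 × 20.6) = 4.002 in.
M_n = T(d − a/2) = 203.2 × (14.9 − 2.001) = 2621.1 kip·in = 2621.1/12 = 218.43 kip·ft.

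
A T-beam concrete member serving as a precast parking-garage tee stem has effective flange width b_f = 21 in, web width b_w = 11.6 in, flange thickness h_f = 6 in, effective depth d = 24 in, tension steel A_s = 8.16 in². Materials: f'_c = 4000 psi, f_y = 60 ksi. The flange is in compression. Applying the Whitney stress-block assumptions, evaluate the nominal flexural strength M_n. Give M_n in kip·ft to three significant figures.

Tension: T = A_s f_y = 8.16 × 60 = 489.6 kips.
Try a within the flange: a = T/(0.85 f'_c b_f) = 489.6/(0.85 × 4 × 21) = 6.857 in.
a = 6.857 > h_f = 6 in: the block extends into the web. Split into flange-overhang and web parts.
C_f = 0.85 f'_c (b_f − b_w) h_f = 0.85 × 4 × (21 − 11.6) × 6 = 191.8 kips.
Remaining web compression depth: a_w = (T − C_f)/(0.85 f'_c b_w) = (489.6 − 191.8)/(0.85 × 4 × 11.6) = 7.551 in.
M_n = C_f(d − h_f/2) + (T − C_f)(d − a_w/2) = 191.8 × (24 − 3) + 297.8 × (24 − 3.7755) = 4027.8 + 6022.9 = 10050.7 kip·in.
M_n = 10050.7/12 = 837.56 kip·ft.

M_n ≈ 838 kip·ft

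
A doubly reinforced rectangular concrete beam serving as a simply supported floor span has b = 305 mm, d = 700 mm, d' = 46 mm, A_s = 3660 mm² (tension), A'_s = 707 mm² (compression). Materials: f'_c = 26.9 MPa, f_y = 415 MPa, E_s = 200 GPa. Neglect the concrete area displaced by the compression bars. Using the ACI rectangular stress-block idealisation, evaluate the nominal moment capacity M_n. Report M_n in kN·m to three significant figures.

M_n ≈ 942 kN·m

Assume both tension and compression steel yield.
Net tension couple steel: A_s − A'_s = 2953 mm².
a = (A_s − A'_s) f_y / (0.85 f'_c b) = 1225495/(0.85 × 26.9 × 305) = 175.73 mm.
c = a/β₁ = 175.73/0.85 = 206.74 mm; ε'_s = 0.003(c − d')/c = 0.0023 ≥ f_y/E_s = 0.0021, so compression steel does yield.
M_n = (A_s − A'_s) f_y (d − a/2) + A'_s f_y (d − d') = [1225495 × (700 − 87.865) + 293405 × (700 − 46)] × 10⁻⁶ = 750.17 + 191.89 = 942.06 kN·m.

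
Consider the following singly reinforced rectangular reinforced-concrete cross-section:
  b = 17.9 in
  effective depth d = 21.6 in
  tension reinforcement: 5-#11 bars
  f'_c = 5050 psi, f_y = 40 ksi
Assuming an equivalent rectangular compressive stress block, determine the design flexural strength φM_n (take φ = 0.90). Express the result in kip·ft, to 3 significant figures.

φM_n ≈ 458 kip·ft

A_s = 5 × 1.56 = 7.8 in².
T = A_s f_y = 7.8 × 40 = 312 kips.
a = T/(0.85 f'_c b) = 312/(0.85 × 5.05 × 17.9) = 4.061 in.
M_n = T(d − a/2) = 312 × (21.6 − 2.0305) = 6105.7 kip·in = 6105.7/12 = 508.81 kip·ft.
φM_n = 0.90 × 508.81 = 457.93 kip·ft.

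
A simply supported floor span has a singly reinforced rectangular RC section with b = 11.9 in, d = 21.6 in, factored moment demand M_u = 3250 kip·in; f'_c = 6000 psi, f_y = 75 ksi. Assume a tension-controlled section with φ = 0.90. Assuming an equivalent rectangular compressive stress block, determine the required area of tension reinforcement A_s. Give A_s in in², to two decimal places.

A_s ≈ 2.39 in²

M_n = M_u/φ = 3250/0.90 = 3611.11 kip·in.
From M_n = 0.85 f'_c a b (d − a/2):
a = d − √(d² − 2M_n/(0.85 f'_c b)) = 21.6 − √(21.6² − 2 × 3611.11/(0.85 × 6 × 11.9)) = 2.957 in.
A_s = 0.85 f'_c a b / f_y = 0.85 × 6 × 2.957 × 11.9 / 75 = 2.393 in².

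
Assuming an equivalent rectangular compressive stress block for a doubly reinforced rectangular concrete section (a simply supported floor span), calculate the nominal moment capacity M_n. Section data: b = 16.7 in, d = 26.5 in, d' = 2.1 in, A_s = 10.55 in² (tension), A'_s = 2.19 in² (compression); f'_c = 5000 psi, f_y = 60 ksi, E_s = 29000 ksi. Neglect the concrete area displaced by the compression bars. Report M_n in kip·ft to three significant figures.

Assume both steels yield.
a = (A_s − A'_s) f_y/(0.85 f'_c b) = (10.55 − 2.19) × 60/(0.85 × 5 × 16.7) = 7.067 in.
c = a/β₁ = 7.067/0.8 = 8.834 in; ε'_s = 0.003(c − d')/c = 0.0023 ≥ ε_y = 0.0021, so the compression steel yields.
M_n = (A_s − A'_s) f_y (d − a/2) + A'_s f_y (d − d') = 501.6 × (26.5 − 3.5335) + 131.4 × (26.5 − 2.1) = 11520.0 + 3206.2 = 14726.2 kip·in = 14726.2/12 = 1227.18 kip·ft.

M_n ≈ 1230 kip·ft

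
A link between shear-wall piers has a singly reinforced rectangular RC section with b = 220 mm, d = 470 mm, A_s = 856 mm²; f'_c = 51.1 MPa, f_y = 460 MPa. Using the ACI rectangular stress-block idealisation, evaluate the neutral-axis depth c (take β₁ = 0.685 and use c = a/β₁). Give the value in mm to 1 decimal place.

T = A_s f_y = 856 × 460 = 393760 N = 393.76 kN.
Setting C = 0.85 f'_c a b equal to T: a = 393760/(0.85 × 51.1 × 220) = 41.207 mm.
With β₁ = 0.685, c = a/β₁ = 41.207/0.685 = 60.2 mm.

c ≈ 60.2 mm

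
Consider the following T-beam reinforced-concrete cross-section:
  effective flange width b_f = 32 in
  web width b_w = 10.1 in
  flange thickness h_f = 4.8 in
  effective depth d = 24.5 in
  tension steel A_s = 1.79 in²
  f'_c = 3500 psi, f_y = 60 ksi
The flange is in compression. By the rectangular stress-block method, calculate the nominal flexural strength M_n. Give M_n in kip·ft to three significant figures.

M_n ≈ 214 kip·ft

Tension: T = A_s f_y = 1.79 × 60 = 107.4 kips.
Try a within the flange: a = T/(0.85 f'_c b_f) = 107.4/(0.85 × 3.5 × 32) = 1.128 in.
Since a = 1.128 ≤ h_f = 4.8 in, the stress block lies entirely in the flange; analyse as a rectangular beam of width b_f.
M_n = T(d − a/2) = 107.4 × (24.5 − 0.564) = 2570.7 kip·in.
M_n = 2570.7/12 = 214.23 kip·ft.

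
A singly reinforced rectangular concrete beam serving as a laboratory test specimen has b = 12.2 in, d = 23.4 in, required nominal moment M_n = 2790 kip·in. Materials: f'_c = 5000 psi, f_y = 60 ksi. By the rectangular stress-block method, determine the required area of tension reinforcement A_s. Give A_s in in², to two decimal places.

From M_n = 0.85 f'_c a b (d − a/2):
a = d − √(d² − 2M_n/(0.85 f'_c b)) = 23.4 − √(23.4² − 2 × 2790/(0.85 × 5 × 12.2)) = 2.425 in.
A_s = 0.85 f'_c a b / f_y = 0.85 × 5 × 2.425 × 12.2 / 60 = 2.096 in².

A_s ≈ 2.10 in²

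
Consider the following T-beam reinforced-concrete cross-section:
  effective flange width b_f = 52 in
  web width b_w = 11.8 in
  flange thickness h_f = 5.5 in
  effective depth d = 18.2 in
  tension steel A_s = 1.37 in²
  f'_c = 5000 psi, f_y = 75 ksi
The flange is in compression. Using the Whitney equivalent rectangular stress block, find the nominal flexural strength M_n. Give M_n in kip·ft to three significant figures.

M_n ≈ 154 kip·ft

Tension: T = A_s f_y = 1.37 × 75 = 102.75 kips.
Try a within the flange: a = T/(0.85 f'_c b_f) = 102.75/(0.85 × 5 × 52) = 0.465 in.
Since a = 0.465 ≤ h_f = 5.5 in, the stress block lies entirely in the flange; analyse as a rectangular beam of width b_f.
M_n = T(d − a/2) = 102.75 × (18.2 − 0.2325) = 1846.2 kip·in.
M_n = 1846.2/12 = 153.85 kip·ft.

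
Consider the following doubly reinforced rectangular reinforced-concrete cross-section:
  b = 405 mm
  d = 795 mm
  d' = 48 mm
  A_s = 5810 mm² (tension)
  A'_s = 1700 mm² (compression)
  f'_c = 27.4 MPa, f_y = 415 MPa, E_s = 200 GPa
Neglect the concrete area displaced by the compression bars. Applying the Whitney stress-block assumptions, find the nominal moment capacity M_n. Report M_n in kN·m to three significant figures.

M_n ≈ 1730 kN·m

Assume both tension and compression steel yield.
Net tension couple steel: A_s − A'_s = 4110 mm².
a = (A_s − A'_s) f_y / (0.85 f'_c b) = 1705650/(0.85 × 27.4 × 405) = 180.83 mm.
c = a/β₁ = 180.83/0.85 = 212.74 mm; ε'_s = 0.003(c − d')/c = 0.0023 ≥ f_y/E_s = 0.0021, so compression steel does yield.
M_n = (A_s − A'_s) f_y (d − a/2) + A'_s f_y (d − d') = [1705650 × (795 − 90.415) + 705500 × (795 − 48)] × 10⁻⁶ = 1201.78 + 527.01 = 1728.79 kN·m.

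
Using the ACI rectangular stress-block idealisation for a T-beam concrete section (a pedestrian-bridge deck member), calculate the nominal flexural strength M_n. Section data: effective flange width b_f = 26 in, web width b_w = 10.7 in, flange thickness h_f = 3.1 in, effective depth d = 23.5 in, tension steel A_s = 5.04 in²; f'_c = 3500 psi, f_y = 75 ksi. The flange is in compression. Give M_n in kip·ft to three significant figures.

M_n ≈ 649 kip·ft

Tension: T = A_s f_y = 5.04 × 75 = 378 kips.
Try a within the flange: a = T/(0.85 f'_c b_f) = 378/(0.85 × 3.5 × 26) = 4.887 in.
a = 4.887 > h_f = 3.1 in: the block extends into the web. Split into flange-overhang and web parts.
C_f = 0.85 f'_c (b_f − b_w) h_f = 0.85 × 3.5 × (26 − 10.7) × 3.1 = 141.1 kips.
Remaining web compression depth: a_w = (T − C_f)/(0.85 f'_c b_w) = (378 − 141.1)/(0.85 × 3.5 × 10.7) = 7.442 in.
M_n = C_f(d − h_f/2) + (T − C_f)(d − a_w/2) = 141.1 × (23.5 − 1.55) + 236.9 × (23.5 − 3.721) = 3097.1 + 4685.6 = 7782.7 kip·in.
M_n = 7782.7/12 = 648.56 kip·ft.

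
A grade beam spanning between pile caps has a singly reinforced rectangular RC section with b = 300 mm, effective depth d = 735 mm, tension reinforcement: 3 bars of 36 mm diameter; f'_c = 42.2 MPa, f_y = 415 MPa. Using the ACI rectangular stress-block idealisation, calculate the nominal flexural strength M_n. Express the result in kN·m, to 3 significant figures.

M_n ≈ 857 kN·m

A_s = 3 × 1018 = 3054 mm².
T = A_s f_y = 3054 × 415 = 1267410 N = 1267.41 kN.
From C = T: a = T/(0.85 f'_c b) = 1267410/(0.85 × 42.2 × 300) = 117.78 mm.
M_n = T(d − a/2) = 1267.41 kN × (735 − 58.89) mm = 856.91 kN·m.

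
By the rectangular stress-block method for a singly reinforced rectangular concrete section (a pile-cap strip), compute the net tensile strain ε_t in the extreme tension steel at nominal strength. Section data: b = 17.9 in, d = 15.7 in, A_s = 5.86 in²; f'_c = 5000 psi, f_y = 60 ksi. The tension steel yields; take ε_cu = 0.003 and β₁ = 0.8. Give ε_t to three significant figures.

ε_t ≈ 0.00515

a = A_s f_y/(0.85 f'_c b) = 4.622 in.
β₁ = 0.8, so c = a/β₁ = 4.622/0.8 = 5.778 in.
From the linear strain diagram with ε_cu = 0.003: ε_t = 0.003 (d − c)/c = 0.003 × (15.7 − 5.778)/5.778 = 0.00515.
Since ε_t ≥ 0.005, the section is tension-controlled.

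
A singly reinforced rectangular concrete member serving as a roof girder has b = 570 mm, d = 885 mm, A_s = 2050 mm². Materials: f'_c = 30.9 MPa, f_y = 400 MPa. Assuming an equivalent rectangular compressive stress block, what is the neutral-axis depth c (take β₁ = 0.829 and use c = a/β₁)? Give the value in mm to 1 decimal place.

T = A_s f_y = 2050 × 400 = 820000 N = 820 kN.
Setting C = 0.85 f'_c a b equal to T: a = 820000/(0.85 × 30.9 × 570) = 54.772 mm.
With β₁ = 0.829, c = a/β₁ = 54.772/0.829 = 66.1 mm.

c ≈ 66.1 mm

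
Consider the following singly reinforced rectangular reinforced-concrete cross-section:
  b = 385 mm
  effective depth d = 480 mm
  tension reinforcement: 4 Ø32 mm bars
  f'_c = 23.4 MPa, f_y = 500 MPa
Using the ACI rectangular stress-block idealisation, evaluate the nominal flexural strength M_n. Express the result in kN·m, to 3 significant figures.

A_s = 4 × 804 = 3216 mm².
T = A_s f_y = 3216 × 500 = 1608000 N = 1608 kN.
From C = T: a = T/(0.85 f'_c b) = 1608000/(0.85 × 23.4 × 385) = 209.99 mm.
M_n = T(d − a/2) = 1608 kN × (480 − 104.995) mm = 603.01 kN·m.

M_n ≈ 603 kN·m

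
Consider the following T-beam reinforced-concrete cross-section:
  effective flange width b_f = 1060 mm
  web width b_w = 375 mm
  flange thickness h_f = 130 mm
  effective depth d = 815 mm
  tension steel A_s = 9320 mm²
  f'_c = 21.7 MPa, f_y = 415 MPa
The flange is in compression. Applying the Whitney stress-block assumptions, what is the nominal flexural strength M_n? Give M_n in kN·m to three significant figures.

M_n ≈ 2690 kN·m

Tension: T = A_s f_y = 9320 × 415 = 3867800 N.
Try a within the flange: a = T/(0.85 f'_c b_f) = 3867800/(0.85 × 21.7 × 1060) = 197.82 mm.
a = 197.82 > h_f = 130 mm: the block extends into the web. Split into flange-overhang and web parts.
C_f = 0.85 f'_c (b_f − b_w) h_f = 0.85 × 21.7 × (1060 − 375) × 130 = 1642527 N.
Remaining web compression depth: a_w = (T − C_f)/(0.85 f'_c b_w) = (3867800 − 1642527)/(0.85 × 21.7 × 375) = 321.72 mm.
M_n = C_f(d − h_f/2) + (T − C_f)(d − a_w/2) = 1642527 × (815 − 65) + 2225273 × (815 − 160.86) = 1231.90 + 1455.64 = 2687.54 × 10⁶ N·mm.
M_n = 2687.54 kN·m.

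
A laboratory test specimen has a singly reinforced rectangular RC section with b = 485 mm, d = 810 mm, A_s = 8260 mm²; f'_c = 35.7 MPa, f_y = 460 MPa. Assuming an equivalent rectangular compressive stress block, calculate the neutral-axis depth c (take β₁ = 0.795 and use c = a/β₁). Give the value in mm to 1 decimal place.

c ≈ 324.7 mm

T = A_s f_y = 8260 × 460 = 3799600 N = 3799.6 kN.
Setting C = 0.85 f'_c a b equal to T: a = 3799600/(0.85 × 35.7 × 485) = 258.172 mm.
With β₁ = 0.795, c = a/β₁ = 258.172/0.795 = 324.7 mm.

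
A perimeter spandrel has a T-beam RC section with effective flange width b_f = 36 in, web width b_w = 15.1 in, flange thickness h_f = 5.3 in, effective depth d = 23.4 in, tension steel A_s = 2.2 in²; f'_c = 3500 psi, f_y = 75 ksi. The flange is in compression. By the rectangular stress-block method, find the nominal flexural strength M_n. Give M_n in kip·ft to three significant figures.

Tension: T = A_s f_y = 2.2 × 75 = 165 kips.
Try a within the flange: a = T/(0.85 f'_c b_f) = 165/(0.85 × 3.5 × 36) = 1.541 in.
Since a = 1.541 ≤ h_f = 5.3 in, the stress block lies entirely in the flange; analyse as a rectangular beam of width b_f.
M_n = T(d − a/2) = 165 × (23.4 − 0.7705) = 3733.9 kip·in.
M_n = 3733.9/12 = 311.16 kip·ft.

M_n ≈ 311 kip·ft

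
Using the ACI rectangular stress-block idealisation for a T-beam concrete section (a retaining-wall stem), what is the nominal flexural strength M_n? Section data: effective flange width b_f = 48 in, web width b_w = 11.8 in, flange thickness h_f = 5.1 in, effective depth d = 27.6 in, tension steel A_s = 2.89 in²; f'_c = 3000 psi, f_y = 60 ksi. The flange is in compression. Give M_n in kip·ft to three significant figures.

Tension: T = A_s f_y = 2.89 × 60 = 173.4 kips.
Try a within the flange: a = T/(0.85 f'_c b_f) = 173.4/(0.85 × 3 × 48) = 1.417 in.
Since a = 1.417 ≤ h_f = 5.1 in, the stress block lies entirely in the flange; analyse as a rectangular beam of width b_f.
M_n = T(d − a/2) = 173.4 × (27.6 − 0.7085) = 4663.0 kip·in.
M_n = 4663.0/12 = 388.58 kip·ft.

M_n ≈ 389 kip·ft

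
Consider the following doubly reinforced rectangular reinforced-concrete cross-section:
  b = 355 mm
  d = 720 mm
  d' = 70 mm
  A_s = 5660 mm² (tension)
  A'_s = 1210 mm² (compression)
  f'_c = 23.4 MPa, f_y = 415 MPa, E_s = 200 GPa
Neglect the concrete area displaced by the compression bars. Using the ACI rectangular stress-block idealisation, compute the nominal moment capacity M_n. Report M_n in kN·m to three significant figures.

M_n ≈ 1410 kN·m

Assume both tension and compression steel yield.
Net tension couple steel: A_s − A'_s = 4450 mm².
a = (A_s − A'_s) f_y / (0.85 f'_c b) = 1846750/(0.85 × 23.4 × 355) = 261.54 mm.
c = a/β₁ = 261.54/0.85 = 307.69 mm; ε'_s = 0.003(c − d')/c = 0.0023 ≥ f_y/E_s = 0.0021, so compression steel does yield.
M_n = (A_s − A'_s) f_y (d − a/2) + A'_s f_y (d − d') = [1846750 × (720 − 130.77) + 502150 × (720 − 70)] × 10⁻⁶ = 1088.16 + 326.40 = 1414.56 kN·m.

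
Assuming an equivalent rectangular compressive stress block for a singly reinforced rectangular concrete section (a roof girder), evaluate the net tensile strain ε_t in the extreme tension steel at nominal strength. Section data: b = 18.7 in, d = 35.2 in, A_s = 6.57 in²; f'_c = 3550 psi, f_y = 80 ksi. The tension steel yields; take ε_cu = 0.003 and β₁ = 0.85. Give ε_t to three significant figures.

ε_t ≈ 0.00664

a = A_s f_y/(0.85 f'_c b) = 9.315 in.
β₁ = 0.85, so c = a/β₁ = 9.315/0.85 = 10.959 in.
From the linear strain diagram with ε_cu = 0.003: ε_t = 0.003 (d − c)/c = 0.003 × (35.2 − 10.959)/10.959 = 0.00664.
Since ε_t ≥ 0.005, the section is tension-controlled.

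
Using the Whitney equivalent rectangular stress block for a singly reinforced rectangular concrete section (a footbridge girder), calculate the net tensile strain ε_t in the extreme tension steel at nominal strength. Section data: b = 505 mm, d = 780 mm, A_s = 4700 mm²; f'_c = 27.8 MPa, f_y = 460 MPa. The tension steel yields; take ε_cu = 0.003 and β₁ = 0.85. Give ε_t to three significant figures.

a = A_s f_y/(0.85 f'_c b) = 181.18 mm.
β₁ = 0.85, so c = a/β₁ = 181.18/0.85 = 213.15 mm.
From the linear strain diagram with ε_cu = 0.003: ε_t = 0.003 (d − c)/c = 0.003 × (780 − 213.15)/213.15 = 0.00798.
Since ε_t ≥ 0.005, the section is tension-controlled.

ε_t ≈ 0.00798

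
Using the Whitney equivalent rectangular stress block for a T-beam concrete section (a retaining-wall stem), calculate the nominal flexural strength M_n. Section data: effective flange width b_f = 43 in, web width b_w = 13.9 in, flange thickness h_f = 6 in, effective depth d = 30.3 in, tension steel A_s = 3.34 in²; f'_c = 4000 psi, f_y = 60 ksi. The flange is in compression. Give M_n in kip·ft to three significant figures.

M_n ≈ 495 kip·ft

Tension: T = A_s f_y = 3.34 × 60 = 200.4 kips.
Try a within the flange: a = T/(0.85 f'_c b_f) = 200.4/(0.85 × 4 × 43) = 1.371 in.
Since a = 1.371 ≤ h_f = 6 in, the stress block lies entirely in the flange; analyse as a rectangular beam of width b_f.
M_n = T(d − a/2) = 200.4 × (30.3 − 0.6855) = 5934.7 kip·in.
M_n = 5934.7/12 = 494.56 kip·ft.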